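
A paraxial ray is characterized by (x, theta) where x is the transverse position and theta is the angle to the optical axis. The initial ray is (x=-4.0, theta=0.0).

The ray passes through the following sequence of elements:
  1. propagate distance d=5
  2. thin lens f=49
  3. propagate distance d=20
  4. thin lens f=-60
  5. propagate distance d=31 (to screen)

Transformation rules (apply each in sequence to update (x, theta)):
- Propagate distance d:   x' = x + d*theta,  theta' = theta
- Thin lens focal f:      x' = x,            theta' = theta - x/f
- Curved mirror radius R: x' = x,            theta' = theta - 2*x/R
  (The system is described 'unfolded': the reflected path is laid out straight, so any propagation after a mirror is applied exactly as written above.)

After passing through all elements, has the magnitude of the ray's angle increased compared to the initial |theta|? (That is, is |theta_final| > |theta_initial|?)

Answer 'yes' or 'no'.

Initial: x=-4.0000 theta=0.0000
After 1 (propagate distance d=5): x=-4.0000 theta=0.0000
After 2 (thin lens f=49): x=-4.0000 theta=4/49 (≈0.0816)
After 3 (propagate distance d=20): x=-116/49 (≈-2.3673) theta=4/49 (≈0.0816)
After 4 (thin lens f=-60): x=-116/49 (≈-2.3673) theta=31/735 (≈0.0422)
After 5 (propagate distance d=31 (to screen)): x=-779/735 (≈-1.0599) theta=31/735 (≈0.0422)
|theta_initial|=0.0000 |theta_final|=31/735 (≈0.0422) -> increased

Answer: yes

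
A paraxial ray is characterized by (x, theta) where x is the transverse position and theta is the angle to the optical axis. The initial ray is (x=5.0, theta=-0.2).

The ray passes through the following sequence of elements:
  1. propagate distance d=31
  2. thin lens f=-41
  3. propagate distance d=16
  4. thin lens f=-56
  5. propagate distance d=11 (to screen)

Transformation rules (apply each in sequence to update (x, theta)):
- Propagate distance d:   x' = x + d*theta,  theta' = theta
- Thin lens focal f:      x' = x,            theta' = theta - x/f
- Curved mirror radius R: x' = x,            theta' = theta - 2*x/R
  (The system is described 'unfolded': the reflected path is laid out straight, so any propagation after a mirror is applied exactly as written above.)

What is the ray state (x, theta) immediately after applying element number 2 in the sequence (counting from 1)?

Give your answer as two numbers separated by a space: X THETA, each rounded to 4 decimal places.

Initial: x=5.0000 theta=-0.2000
After 1 (propagate distance d=31): x=-1.2000 theta=-0.2000
After 2 (thin lens f=-41): x=-1.2000 theta=-47/205 (≈-0.2293)
Rounded to 4 decimal places: x = -1.2000, theta = -0.2293

Answer: -1.2000 -0.2293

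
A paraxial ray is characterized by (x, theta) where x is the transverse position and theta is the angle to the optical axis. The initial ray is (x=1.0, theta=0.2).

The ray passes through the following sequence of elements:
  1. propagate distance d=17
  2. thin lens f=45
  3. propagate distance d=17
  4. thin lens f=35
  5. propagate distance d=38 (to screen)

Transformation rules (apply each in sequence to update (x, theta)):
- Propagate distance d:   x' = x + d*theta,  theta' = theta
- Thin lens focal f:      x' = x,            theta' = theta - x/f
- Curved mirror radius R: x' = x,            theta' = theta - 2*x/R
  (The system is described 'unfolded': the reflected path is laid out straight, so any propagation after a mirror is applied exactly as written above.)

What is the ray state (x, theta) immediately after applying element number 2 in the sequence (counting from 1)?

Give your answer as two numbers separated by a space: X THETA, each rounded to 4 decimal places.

Answer: 4.4000 0.1022

Derivation:
Initial: x=1.0000 theta=0.2000
After 1 (propagate distance d=17): x=4.4000 theta=0.2000
After 2 (thin lens f=45): x=4.4000 theta=23/225 (≈0.1022)
Rounded to 4 decimal places: x = 4.4000, theta = 0.1022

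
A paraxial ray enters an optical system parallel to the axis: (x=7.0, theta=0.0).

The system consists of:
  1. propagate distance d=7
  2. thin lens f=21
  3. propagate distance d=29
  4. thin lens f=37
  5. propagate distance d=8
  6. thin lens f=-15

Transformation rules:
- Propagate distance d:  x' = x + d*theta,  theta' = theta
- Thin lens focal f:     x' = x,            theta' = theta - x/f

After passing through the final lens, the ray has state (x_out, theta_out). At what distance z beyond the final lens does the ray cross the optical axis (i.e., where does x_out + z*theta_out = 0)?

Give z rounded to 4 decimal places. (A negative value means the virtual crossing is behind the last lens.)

Initial: x=7.0000 theta=0.0000
After 1 (propagate distance d=7): x=7.0000 theta=0.0000
After 2 (thin lens f=21): x=7.0000 theta=-1/3 (≈-0.3333)
After 3 (propagate distance d=29): x=-8/3 (≈-2.6667) theta=-1/3 (≈-0.3333)
After 4 (thin lens f=37): x=-8/3 (≈-2.6667) theta=-29/111 (≈-0.2613)
After 5 (propagate distance d=8): x=-176/37 (≈-4.7568) theta=-29/111 (≈-0.2613)
After 6 (thin lens f=-15): x=-176/37 (≈-4.7568) theta=-107/185 (≈-0.5784)
z_focus = -x_out/theta_out = -(-176/37)/(-107/185) = -880/107 ≈ -8.2243
Rounded to 4 decimal places: z = -8.2243

Answer: -8.2243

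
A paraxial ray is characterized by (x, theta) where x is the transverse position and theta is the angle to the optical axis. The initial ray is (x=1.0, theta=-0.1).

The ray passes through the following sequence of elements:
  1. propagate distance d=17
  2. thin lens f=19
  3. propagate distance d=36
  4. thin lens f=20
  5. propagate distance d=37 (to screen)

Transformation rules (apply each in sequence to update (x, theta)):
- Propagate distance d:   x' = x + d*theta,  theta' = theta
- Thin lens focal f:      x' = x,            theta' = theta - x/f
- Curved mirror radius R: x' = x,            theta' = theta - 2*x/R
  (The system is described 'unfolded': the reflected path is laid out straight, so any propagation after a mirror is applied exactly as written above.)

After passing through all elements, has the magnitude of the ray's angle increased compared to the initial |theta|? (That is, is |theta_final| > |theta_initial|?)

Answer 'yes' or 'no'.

Initial: x=1.0000 theta=-0.1000
After 1 (propagate distance d=17): x=-0.7000 theta=-0.1000
After 2 (thin lens f=19): x=-0.7000 theta=-6/95 (≈-0.0632)
After 3 (propagate distance d=36): x=-113/38 (≈-2.9737) theta=-6/95 (≈-0.0632)
After 4 (thin lens f=20): x=-113/38 (≈-2.9737) theta=13/152 (≈0.0855)
After 5 (propagate distance d=37 (to screen)): x=29/152 (≈0.1908) theta=13/152 (≈0.0855)
|theta_initial|=0.1000 |theta_final|=13/152 (≈0.0855) -> not increased

Answer: no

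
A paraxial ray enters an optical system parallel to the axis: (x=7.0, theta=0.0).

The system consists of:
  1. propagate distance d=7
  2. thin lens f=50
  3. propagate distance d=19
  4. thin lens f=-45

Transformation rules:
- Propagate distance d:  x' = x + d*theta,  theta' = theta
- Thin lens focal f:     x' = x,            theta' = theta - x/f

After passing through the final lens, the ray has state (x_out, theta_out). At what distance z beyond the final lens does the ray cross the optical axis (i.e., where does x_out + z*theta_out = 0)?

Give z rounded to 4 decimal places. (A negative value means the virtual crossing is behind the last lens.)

Answer: 99.6429

Derivation:
Initial: x=7.0000 theta=0.0000
After 1 (propagate distance d=7): x=7.0000 theta=0.0000
After 2 (thin lens f=50): x=7.0000 theta=-0.1400
After 3 (propagate distance d=19): x=4.3400 theta=-0.1400
After 4 (thin lens f=-45): x=4.3400 theta=-49/1125 (≈-0.0436)
z_focus = -x_out/theta_out = -(4.3400)/(-49/1125) = 1395/14 ≈ 99.6429
Rounded to 4 decimal places: z = 99.6429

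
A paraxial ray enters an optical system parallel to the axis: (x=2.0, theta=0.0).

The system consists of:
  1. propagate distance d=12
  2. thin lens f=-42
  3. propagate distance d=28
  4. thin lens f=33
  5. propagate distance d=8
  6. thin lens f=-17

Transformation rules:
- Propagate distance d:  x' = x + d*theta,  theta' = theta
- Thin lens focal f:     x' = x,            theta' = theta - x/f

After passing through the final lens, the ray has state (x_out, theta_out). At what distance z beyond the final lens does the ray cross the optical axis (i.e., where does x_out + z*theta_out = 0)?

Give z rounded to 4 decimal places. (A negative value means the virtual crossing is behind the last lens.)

Answer: -24.7206

Derivation:
Initial: x=2.0000 theta=0.0000
After 1 (propagate distance d=12): x=2.0000 theta=0.0000
After 2 (thin lens f=-42): x=2.0000 theta=1/21 (≈0.0476)
After 3 (propagate distance d=28): x=10/3 (≈3.3333) theta=1/21 (≈0.0476)
After 4 (thin lens f=33): x=10/3 (≈3.3333) theta=-37/693 (≈-0.0534)
After 5 (propagate distance d=8): x=2014/693 (≈2.9062) theta=-37/693 (≈-0.0534)
After 6 (thin lens f=-17): x=2014/693 (≈2.9062) theta=1385/11781 (≈0.1176)
z_focus = -x_out/theta_out = -(2014/693)/(1385/11781) = -34238/1385 ≈ -24.7206
Rounded to 4 decimal places: z = -24.7206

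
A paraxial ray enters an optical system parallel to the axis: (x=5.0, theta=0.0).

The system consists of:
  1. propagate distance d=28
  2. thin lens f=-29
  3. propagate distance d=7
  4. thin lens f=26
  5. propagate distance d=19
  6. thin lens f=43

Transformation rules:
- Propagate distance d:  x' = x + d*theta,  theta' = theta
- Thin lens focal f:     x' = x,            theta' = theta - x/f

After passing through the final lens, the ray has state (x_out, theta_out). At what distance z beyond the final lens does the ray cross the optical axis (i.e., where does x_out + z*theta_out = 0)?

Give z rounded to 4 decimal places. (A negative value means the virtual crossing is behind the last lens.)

Answer: 27.2772

Derivation:
Initial: x=5.0000 theta=0.0000
After 1 (propagate distance d=28): x=5.0000 theta=0.0000
After 2 (thin lens f=-29): x=5.0000 theta=5/29 (≈0.1724)
After 3 (propagate distance d=7): x=180/29 (≈6.2069) theta=5/29 (≈0.1724)
After 4 (thin lens f=26): x=180/29 (≈6.2069) theta=-25/377 (≈-0.0663)
After 5 (propagate distance d=19): x=1865/377 (≈4.9469) theta=-25/377 (≈-0.0663)
After 6 (thin lens f=43): x=1865/377 (≈4.9469) theta=-2940/16211 (≈-0.1814)
z_focus = -x_out/theta_out = -(1865/377)/(-2940/16211) = 16039/588 ≈ 27.2772
Rounded to 4 decimal places: z = 27.2772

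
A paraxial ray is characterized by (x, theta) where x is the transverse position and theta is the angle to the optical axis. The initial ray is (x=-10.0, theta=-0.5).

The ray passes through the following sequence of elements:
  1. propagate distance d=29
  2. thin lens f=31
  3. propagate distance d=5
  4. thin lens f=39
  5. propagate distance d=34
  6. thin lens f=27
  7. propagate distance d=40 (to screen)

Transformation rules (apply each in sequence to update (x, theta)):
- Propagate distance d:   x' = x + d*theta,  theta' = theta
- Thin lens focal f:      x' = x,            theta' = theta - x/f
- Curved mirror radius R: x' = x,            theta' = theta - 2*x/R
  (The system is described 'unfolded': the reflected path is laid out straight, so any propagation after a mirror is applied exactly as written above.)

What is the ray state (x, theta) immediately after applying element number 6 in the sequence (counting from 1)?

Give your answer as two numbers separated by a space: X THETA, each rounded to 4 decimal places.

Answer: 6.9160 0.6252

Derivation:
Initial: x=-10.0000 theta=-0.5000
After 1 (propagate distance d=29): x=-24.5000 theta=-0.5000
After 2 (thin lens f=31): x=-24.5000 theta=9/31 (≈0.2903)
After 3 (propagate distance d=5): x=-1429/62 (≈-23.0484) theta=9/31 (≈0.2903)
After 4 (thin lens f=39): x=-1429/62 (≈-23.0484) theta=2131/2418 (≈0.8813)
After 5 (propagate distance d=34): x=16723/2418 (≈6.9160) theta=2131/2418 (≈0.8813)
After 6 (thin lens f=27): x=16723/2418 (≈6.9160) theta=20407/32643 (≈0.6252)
Rounded to 4 decimal places: x = 6.9160, theta = 0.6252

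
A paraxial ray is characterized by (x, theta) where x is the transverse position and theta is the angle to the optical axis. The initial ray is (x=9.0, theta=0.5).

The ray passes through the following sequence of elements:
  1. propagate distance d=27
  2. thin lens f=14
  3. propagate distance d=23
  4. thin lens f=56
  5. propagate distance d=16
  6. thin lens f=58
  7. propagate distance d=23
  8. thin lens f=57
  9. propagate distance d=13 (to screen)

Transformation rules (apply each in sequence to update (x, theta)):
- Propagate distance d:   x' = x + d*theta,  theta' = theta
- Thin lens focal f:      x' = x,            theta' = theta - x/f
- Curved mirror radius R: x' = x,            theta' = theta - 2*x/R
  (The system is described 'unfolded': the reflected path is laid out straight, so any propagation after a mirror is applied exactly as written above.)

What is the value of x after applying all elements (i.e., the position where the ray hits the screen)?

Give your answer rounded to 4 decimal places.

Initial: x=9.0000 theta=0.5000
After 1 (propagate distance d=27): x=22.5000 theta=0.5000
After 2 (thin lens f=14): x=22.5000 theta=-31/28 (≈-1.1071)
After 3 (propagate distance d=23): x=-83/28 (≈-2.9643) theta=-31/28 (≈-1.1071)
After 4 (thin lens f=56): x=-83/28 (≈-2.9643) theta=-1653/1568 (≈-1.0542)
After 5 (propagate distance d=16): x=-3887/196 (≈-19.8316) theta=-1653/1568 (≈-1.0542)
After 6 (thin lens f=58): x=-3887/196 (≈-19.8316) theta=-661/928 (≈-0.7123)
After 7 (propagate distance d=23): x=-1646731/45472 (≈-36.2142) theta=-661/928 (≈-0.7123)
After 8 (thin lens f=57): x=-1646731/45472 (≈-36.2142) theta=-99721/1295952 (≈-0.0769)
After 9 (propagate distance d=13 (to screen)): x=-96456413/2591904 (≈-37.2145) theta=-99721/1295952 (≈-0.0769)
Rounded to 4 decimal places: x = -37.2145

Answer: -37.2145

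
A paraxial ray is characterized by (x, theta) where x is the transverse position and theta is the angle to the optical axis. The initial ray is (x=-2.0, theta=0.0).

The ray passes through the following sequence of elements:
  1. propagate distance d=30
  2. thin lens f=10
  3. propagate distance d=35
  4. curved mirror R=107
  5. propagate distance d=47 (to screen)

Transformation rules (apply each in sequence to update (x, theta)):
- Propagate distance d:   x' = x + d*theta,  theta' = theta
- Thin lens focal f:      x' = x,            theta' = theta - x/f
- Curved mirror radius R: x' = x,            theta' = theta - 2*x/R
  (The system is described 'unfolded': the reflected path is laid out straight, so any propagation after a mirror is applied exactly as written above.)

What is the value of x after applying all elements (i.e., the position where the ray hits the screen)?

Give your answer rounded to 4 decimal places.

Answer: 10.0075

Derivation:
Initial: x=-2.0000 theta=0.0000
After 1 (propagate distance d=30): x=-2.0000 theta=0.0000
After 2 (thin lens f=10): x=-2.0000 theta=0.2000
After 3 (propagate distance d=35): x=5.0000 theta=0.2000
After 4 (curved mirror R=107): x=5.0000 theta=57/535 (≈0.1065)
After 5 (propagate distance d=47 (to screen)): x=5354/535 (≈10.0075) theta=57/535 (≈0.1065)
Rounded to 4 decimal places: x = 10.0075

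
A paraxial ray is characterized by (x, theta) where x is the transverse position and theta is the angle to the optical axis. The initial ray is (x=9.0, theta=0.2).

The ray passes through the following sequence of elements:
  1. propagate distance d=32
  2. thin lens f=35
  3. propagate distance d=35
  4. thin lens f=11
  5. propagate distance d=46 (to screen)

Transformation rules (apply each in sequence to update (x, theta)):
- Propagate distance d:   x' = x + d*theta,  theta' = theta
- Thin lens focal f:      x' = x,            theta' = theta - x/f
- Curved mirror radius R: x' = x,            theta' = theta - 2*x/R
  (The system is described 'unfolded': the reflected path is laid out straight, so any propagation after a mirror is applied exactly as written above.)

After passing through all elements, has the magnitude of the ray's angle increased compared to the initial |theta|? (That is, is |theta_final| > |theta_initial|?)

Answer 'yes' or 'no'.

Initial: x=9.0000 theta=0.2000
After 1 (propagate distance d=32): x=15.4000 theta=0.2000
After 2 (thin lens f=35): x=15.4000 theta=-0.2400
After 3 (propagate distance d=35): x=7.0000 theta=-0.2400
After 4 (thin lens f=11): x=7.0000 theta=-241/275 (≈-0.8764)
After 5 (propagate distance d=46 (to screen)): x=-9161/275 (≈-33.3127) theta=-241/275 (≈-0.8764)
|theta_initial|=0.2000 |theta_final|=241/275 (≈0.8764) -> increased

Answer: yes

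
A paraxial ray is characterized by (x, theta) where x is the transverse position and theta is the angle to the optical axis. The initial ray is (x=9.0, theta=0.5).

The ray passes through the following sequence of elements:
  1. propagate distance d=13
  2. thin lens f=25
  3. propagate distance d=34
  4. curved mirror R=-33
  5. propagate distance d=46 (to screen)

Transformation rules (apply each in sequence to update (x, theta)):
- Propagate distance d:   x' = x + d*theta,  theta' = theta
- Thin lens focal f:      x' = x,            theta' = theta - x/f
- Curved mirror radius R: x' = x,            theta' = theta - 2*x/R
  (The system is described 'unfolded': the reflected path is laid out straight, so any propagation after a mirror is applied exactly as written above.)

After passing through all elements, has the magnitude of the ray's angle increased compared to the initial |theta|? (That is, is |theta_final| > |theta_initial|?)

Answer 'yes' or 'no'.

Initial: x=9.0000 theta=0.5000
After 1 (propagate distance d=13): x=15.5000 theta=0.5000
After 2 (thin lens f=25): x=15.5000 theta=-0.1200
After 3 (propagate distance d=34): x=11.4200 theta=-0.1200
After 4 (curved mirror R=-33): x=11.4200 theta=472/825 (≈0.5721)
After 5 (propagate distance d=46 (to screen)): x=62267/1650 (≈37.7376) theta=472/825 (≈0.5721)
|theta_initial|=0.5000 |theta_final|=472/825 (≈0.5721) -> increased

Answer: yes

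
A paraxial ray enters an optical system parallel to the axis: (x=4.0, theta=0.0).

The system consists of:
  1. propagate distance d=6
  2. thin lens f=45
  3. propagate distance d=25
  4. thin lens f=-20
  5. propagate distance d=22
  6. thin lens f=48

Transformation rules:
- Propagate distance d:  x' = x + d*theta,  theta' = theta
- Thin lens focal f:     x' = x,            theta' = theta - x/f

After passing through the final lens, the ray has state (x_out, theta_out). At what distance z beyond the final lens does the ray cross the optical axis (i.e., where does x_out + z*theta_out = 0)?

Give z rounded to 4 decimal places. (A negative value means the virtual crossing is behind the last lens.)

Initial: x=4.0000 theta=0.0000
After 1 (propagate distance d=6): x=4.0000 theta=0.0000
After 2 (thin lens f=45): x=4.0000 theta=-4/45 (≈-0.0889)
After 3 (propagate distance d=25): x=16/9 (≈1.7778) theta=-4/45 (≈-0.0889)
After 4 (thin lens f=-20): x=16/9 (≈1.7778) theta=0.0000
After 5 (propagate distance d=22): x=16/9 (≈1.7778) theta=0.0000
After 6 (thin lens f=48): x=16/9 (≈1.7778) theta=-1/27 (≈-0.0370)
z_focus = -x_out/theta_out = -(16/9)/(-1/27) = 48.0000
Rounded to 4 decimal places: z = 48.0000

Answer: 48.0000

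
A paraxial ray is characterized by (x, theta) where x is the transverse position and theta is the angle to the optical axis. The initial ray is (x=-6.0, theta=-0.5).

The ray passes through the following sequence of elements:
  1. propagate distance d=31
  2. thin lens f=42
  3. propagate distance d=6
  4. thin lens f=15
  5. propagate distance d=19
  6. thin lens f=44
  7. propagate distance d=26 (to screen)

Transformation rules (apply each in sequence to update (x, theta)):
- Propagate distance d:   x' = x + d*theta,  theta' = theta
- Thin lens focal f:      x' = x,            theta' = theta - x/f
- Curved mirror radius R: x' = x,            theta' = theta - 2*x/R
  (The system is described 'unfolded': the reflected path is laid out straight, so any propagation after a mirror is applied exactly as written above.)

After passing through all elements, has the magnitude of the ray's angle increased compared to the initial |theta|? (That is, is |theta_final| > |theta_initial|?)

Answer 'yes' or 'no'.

Initial: x=-6.0000 theta=-0.5000
After 1 (propagate distance d=31): x=-21.5000 theta=-0.5000
After 2 (thin lens f=42): x=-21.5000 theta=1/84 (≈0.0119)
After 3 (propagate distance d=6): x=-150/7 (≈-21.4286) theta=1/84 (≈0.0119)
After 4 (thin lens f=15): x=-150/7 (≈-21.4286) theta=121/84 (≈1.4405)
After 5 (propagate distance d=19): x=499/84 (≈5.9405) theta=121/84 (≈1.4405)
After 6 (thin lens f=44): x=499/84 (≈5.9405) theta=4825/3696 (≈1.3055)
After 7 (propagate distance d=26 (to screen)): x=10529/264 (≈39.8826) theta=4825/3696 (≈1.3055)
|theta_initial|=0.5000 |theta_final|=4825/3696 (≈1.3055) -> increased

Answer: yes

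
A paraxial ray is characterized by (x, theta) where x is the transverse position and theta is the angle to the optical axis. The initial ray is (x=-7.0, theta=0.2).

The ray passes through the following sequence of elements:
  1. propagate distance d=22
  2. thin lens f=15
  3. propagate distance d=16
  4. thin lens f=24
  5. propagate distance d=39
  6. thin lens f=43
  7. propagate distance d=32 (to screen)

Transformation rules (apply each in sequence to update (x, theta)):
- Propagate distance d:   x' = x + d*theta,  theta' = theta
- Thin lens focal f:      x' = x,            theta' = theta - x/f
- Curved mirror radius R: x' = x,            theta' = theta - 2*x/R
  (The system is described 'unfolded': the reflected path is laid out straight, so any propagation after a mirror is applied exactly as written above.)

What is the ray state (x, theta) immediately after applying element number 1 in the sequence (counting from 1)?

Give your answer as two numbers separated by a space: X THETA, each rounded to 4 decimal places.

Answer: -2.6000 0.2000

Derivation:
Initial: x=-7.0000 theta=0.2000
After 1 (propagate distance d=22): x=-2.6000 theta=0.2000
Rounded to 4 decimal places: x = -2.6000, theta = 0.2000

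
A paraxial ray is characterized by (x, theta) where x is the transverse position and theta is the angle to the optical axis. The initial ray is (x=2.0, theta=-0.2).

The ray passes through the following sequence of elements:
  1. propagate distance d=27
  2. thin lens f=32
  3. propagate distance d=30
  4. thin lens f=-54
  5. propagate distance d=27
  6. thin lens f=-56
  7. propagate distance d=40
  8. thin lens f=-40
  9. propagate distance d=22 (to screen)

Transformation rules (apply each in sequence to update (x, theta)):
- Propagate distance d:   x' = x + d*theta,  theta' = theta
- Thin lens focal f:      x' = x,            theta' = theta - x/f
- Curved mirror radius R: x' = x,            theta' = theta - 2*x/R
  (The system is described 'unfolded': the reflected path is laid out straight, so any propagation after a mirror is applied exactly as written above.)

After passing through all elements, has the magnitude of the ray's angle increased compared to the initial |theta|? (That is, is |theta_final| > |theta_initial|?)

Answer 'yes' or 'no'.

Initial: x=2.0000 theta=-0.2000
After 1 (propagate distance d=27): x=-3.4000 theta=-0.2000
After 2 (thin lens f=32): x=-3.4000 theta=-3/32 (≈-0.0938)
After 3 (propagate distance d=30): x=-6.2125 theta=-3/32 (≈-0.0938)
After 4 (thin lens f=-54): x=-6.2125 theta=-451/2160 (≈-0.2088)
After 5 (propagate distance d=27): x=-11.8500 theta=-451/2160 (≈-0.2088)
After 6 (thin lens f=-56): x=-11.8500 theta=-12713/30240 (≈-0.4204)
After 7 (propagate distance d=40): x=-54179/1890 (≈-28.6661) theta=-12713/30240 (≈-0.4204)
After 8 (thin lens f=-40): x=-54179/1890 (≈-28.6661) theta=-171923/151200 (≈-1.1371)
After 9 (propagate distance d=22 (to screen)): x=-193253/3600 (≈-53.6814) theta=-171923/151200 (≈-1.1371)
|theta_initial|=0.2000 |theta_final|=171923/151200 (≈1.1371) -> increased

Answer: yes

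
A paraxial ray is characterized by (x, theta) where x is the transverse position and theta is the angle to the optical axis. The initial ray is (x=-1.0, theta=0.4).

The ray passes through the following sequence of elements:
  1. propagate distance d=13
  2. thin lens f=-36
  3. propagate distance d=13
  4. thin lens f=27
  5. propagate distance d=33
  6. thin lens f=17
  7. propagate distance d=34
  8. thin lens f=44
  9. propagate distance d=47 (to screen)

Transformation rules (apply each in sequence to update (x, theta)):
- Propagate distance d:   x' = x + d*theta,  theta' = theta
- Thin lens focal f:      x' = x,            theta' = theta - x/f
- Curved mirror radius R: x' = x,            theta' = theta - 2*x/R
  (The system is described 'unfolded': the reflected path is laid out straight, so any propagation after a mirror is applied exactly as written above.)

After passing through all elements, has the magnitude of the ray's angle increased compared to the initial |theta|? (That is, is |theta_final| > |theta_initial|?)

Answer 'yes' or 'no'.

Initial: x=-1.0000 theta=0.4000
After 1 (propagate distance d=13): x=4.2000 theta=0.4000
After 2 (thin lens f=-36): x=4.2000 theta=31/60 (≈0.5167)
After 3 (propagate distance d=13): x=131/12 (≈10.9167) theta=31/60 (≈0.5167)
After 4 (thin lens f=27): x=131/12 (≈10.9167) theta=91/810 (≈0.1123)
After 5 (propagate distance d=33): x=7897/540 (≈14.6241) theta=91/810 (≈0.1123)
After 6 (thin lens f=17): x=7897/540 (≈14.6241) theta=-20597/27540 (≈-0.7479)
After 7 (propagate distance d=34): x=-17503/1620 (≈-10.8043) theta=-20597/27540 (≈-0.7479)
After 8 (thin lens f=44): x=-17503/1620 (≈-10.8043) theta=-608717/1211760 (≈-0.5023)
After 9 (propagate distance d=47 (to screen)): x=-41701943/1211760 (≈-34.4144) theta=-608717/1211760 (≈-0.5023)
|theta_initial|=0.4000 |theta_final|=608717/1211760 (≈0.5023) -> increased

Answer: yes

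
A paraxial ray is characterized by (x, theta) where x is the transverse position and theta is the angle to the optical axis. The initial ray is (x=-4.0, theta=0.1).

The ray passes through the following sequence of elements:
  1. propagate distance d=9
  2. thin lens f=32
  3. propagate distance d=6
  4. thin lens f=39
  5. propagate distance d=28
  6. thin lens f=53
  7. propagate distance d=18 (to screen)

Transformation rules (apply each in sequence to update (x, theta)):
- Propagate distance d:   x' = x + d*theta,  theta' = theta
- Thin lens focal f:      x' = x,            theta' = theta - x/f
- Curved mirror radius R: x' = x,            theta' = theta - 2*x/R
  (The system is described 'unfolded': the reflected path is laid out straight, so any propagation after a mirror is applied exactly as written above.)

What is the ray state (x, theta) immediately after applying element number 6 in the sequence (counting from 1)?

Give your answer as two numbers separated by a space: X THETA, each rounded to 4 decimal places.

Initial: x=-4.0000 theta=0.1000
After 1 (propagate distance d=9): x=-3.1000 theta=0.1000
After 2 (thin lens f=32): x=-3.1000 theta=63/320 (≈0.1969)
After 3 (propagate distance d=6): x=-307/160 (≈-1.9188) theta=63/320 (≈0.1969)
After 4 (thin lens f=39): x=-307/160 (≈-1.9188) theta=3071/12480 (≈0.2461)
After 5 (propagate distance d=28): x=31021/6240 (≈4.9713) theta=3071/12480 (≈0.2461)
After 6 (thin lens f=53): x=31021/6240 (≈4.9713) theta=100721/661440 (≈0.1523)
Rounded to 4 decimal places: x = 4.9713, theta = 0.1523

Answer: 4.9713 0.1523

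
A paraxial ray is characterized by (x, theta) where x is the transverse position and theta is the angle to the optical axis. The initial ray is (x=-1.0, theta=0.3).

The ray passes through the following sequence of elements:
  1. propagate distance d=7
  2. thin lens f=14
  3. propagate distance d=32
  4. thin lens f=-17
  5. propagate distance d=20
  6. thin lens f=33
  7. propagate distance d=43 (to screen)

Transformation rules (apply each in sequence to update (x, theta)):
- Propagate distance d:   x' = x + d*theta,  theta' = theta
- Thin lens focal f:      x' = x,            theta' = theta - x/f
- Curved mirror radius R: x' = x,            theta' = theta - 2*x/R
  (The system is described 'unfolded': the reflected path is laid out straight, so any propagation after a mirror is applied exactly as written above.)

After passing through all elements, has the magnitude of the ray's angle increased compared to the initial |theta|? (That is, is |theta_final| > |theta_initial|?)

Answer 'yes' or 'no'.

Answer: no

Derivation:
Initial: x=-1.0000 theta=0.3000
After 1 (propagate distance d=7): x=1.1000 theta=0.3000
After 2 (thin lens f=14): x=1.1000 theta=31/140 (≈0.2214)
After 3 (propagate distance d=32): x=573/70 (≈8.1857) theta=31/140 (≈0.2214)
After 4 (thin lens f=-17): x=573/70 (≈8.1857) theta=239/340 (≈0.7029)
After 5 (propagate distance d=20): x=26471/1190 (≈22.2445) theta=239/340 (≈0.7029)
After 6 (thin lens f=33): x=26471/1190 (≈22.2445) theta=2267/78540 (≈0.0289)
After 7 (propagate distance d=43 (to screen)): x=1844567/78540 (≈23.4857) theta=2267/78540 (≈0.0289)
|theta_initial|=0.3000 |theta_final|=2267/78540 (≈0.0289) -> not increased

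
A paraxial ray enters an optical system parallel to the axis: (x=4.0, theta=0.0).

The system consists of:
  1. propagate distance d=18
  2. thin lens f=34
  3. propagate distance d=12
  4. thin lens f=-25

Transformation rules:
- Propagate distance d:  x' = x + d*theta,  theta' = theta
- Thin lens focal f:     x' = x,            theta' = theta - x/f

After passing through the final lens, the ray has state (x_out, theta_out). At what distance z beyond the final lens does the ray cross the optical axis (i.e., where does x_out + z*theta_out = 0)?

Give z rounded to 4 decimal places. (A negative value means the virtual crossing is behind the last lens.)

Answer: 183.3333

Derivation:
Initial: x=4.0000 theta=0.0000
After 1 (propagate distance d=18): x=4.0000 theta=0.0000
After 2 (thin lens f=34): x=4.0000 theta=-2/17 (≈-0.1176)
After 3 (propagate distance d=12): x=44/17 (≈2.5882) theta=-2/17 (≈-0.1176)
After 4 (thin lens f=-25): x=44/17 (≈2.5882) theta=-6/425 (≈-0.0141)
z_focus = -x_out/theta_out = -(44/17)/(-6/425) = 550/3 ≈ 183.3333
Rounded to 4 decimal places: z = 183.3333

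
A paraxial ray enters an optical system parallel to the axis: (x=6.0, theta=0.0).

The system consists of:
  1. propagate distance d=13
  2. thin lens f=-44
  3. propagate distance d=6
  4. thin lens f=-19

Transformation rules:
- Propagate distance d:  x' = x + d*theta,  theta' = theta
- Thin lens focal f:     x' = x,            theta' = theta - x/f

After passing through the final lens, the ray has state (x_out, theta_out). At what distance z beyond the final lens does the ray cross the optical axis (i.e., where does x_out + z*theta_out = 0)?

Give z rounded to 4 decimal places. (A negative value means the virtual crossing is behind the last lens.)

Answer: -13.7681

Derivation:
Initial: x=6.0000 theta=0.0000
After 1 (propagate distance d=13): x=6.0000 theta=0.0000
After 2 (thin lens f=-44): x=6.0000 theta=3/22 (≈0.1364)
After 3 (propagate distance d=6): x=75/11 (≈6.8182) theta=3/22 (≈0.1364)
After 4 (thin lens f=-19): x=75/11 (≈6.8182) theta=207/418 (≈0.4952)
z_focus = -x_out/theta_out = -(75/11)/(207/418) = -950/69 ≈ -13.7681
Rounded to 4 decimal places: z = -13.7681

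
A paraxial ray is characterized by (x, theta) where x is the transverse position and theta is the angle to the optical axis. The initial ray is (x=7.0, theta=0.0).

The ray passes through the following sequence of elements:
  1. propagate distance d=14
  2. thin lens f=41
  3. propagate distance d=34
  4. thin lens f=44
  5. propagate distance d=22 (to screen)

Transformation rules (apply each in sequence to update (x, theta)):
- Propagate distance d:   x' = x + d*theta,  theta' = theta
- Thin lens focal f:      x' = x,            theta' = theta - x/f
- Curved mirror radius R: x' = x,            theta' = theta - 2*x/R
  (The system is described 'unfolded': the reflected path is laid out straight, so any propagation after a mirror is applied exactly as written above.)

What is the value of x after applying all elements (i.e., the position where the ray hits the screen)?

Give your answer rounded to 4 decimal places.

Initial: x=7.0000 theta=0.0000
After 1 (propagate distance d=14): x=7.0000 theta=0.0000
After 2 (thin lens f=41): x=7.0000 theta=-7/41 (≈-0.1707)
After 3 (propagate distance d=34): x=49/41 (≈1.1951) theta=-7/41 (≈-0.1707)
After 4 (thin lens f=44): x=49/41 (≈1.1951) theta=-357/1804 (≈-0.1979)
After 5 (propagate distance d=22 (to screen)): x=-259/82 (≈-3.1585) theta=-357/1804 (≈-0.1979)
Rounded to 4 decimal places: x = -3.1585

Answer: -3.1585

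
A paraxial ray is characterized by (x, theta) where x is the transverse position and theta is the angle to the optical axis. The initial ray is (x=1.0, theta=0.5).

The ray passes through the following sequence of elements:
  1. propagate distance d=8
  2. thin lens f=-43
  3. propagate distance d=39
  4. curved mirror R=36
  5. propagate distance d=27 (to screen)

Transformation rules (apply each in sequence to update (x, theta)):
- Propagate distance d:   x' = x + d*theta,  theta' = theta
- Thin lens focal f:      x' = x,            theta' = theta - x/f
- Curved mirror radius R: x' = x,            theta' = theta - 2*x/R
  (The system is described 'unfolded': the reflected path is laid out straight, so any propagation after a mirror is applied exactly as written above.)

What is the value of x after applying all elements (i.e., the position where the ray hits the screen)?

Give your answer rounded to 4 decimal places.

Initial: x=1.0000 theta=0.5000
After 1 (propagate distance d=8): x=5.0000 theta=0.5000
After 2 (thin lens f=-43): x=5.0000 theta=53/86 (≈0.6163)
After 3 (propagate distance d=39): x=2497/86 (≈29.0349) theta=53/86 (≈0.6163)
After 4 (curved mirror R=36): x=2497/86 (≈29.0349) theta=-1543/1548 (≈-0.9968)
After 5 (propagate distance d=27 (to screen)): x=365/172 (≈2.1221) theta=-1543/1548 (≈-0.9968)
Rounded to 4 decimal places: x = 2.1221

Answer: 2.1221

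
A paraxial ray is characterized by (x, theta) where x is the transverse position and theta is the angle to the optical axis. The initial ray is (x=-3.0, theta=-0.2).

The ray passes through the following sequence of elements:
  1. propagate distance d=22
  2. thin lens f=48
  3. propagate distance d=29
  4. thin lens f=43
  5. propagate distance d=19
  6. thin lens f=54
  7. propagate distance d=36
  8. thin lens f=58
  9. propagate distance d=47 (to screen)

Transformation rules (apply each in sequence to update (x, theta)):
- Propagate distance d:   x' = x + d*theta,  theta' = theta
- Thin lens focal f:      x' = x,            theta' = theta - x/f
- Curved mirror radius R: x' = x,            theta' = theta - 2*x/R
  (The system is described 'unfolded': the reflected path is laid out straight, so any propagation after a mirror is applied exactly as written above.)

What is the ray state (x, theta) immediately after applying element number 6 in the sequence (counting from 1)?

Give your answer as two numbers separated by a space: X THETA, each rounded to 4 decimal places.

Answer: -5.7429 0.2635

Derivation:
Initial: x=-3.0000 theta=-0.2000
After 1 (propagate distance d=22): x=-7.4000 theta=-0.2000
After 2 (thin lens f=48): x=-7.4000 theta=-11/240 (≈-0.0458)
After 3 (propagate distance d=29): x=-419/48 (≈-8.7292) theta=-11/240 (≈-0.0458)
After 4 (thin lens f=43): x=-419/48 (≈-8.7292) theta=811/5160 (≈0.1572)
After 5 (propagate distance d=19): x=-59267/10320 (≈-5.7429) theta=811/5160 (≈0.1572)
After 6 (thin lens f=54): x=-59267/10320 (≈-5.7429) theta=29371/111456 (≈0.2635)
Rounded to 4 decimal places: x = -5.7429, theta = 0.2635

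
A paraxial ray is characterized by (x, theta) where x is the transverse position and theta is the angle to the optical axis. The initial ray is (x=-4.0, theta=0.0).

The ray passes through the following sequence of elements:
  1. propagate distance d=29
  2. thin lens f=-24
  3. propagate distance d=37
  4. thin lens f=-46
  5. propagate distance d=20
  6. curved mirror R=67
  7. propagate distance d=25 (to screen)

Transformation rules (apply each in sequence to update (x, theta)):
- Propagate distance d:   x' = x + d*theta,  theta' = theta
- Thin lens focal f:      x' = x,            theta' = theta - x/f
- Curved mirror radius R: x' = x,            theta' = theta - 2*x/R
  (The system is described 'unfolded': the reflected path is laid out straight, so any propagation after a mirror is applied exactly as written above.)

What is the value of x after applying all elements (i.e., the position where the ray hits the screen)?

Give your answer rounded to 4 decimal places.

Answer: -14.2390

Derivation:
Initial: x=-4.0000 theta=0.0000
After 1 (propagate distance d=29): x=-4.0000 theta=0.0000
After 2 (thin lens f=-24): x=-4.0000 theta=-1/6 (≈-0.1667)
After 3 (propagate distance d=37): x=-61/6 (≈-10.1667) theta=-1/6 (≈-0.1667)
After 4 (thin lens f=-46): x=-61/6 (≈-10.1667) theta=-107/276 (≈-0.3877)
After 5 (propagate distance d=20): x=-2473/138 (≈-17.9203) theta=-107/276 (≈-0.3877)
After 6 (curved mirror R=67): x=-2473/138 (≈-17.9203) theta=2723/18492 (≈0.1473)
After 7 (propagate distance d=25 (to screen)): x=-87769/6164 (≈-14.2390) theta=2723/18492 (≈0.1473)
Rounded to 4 decimal places: x = -14.2390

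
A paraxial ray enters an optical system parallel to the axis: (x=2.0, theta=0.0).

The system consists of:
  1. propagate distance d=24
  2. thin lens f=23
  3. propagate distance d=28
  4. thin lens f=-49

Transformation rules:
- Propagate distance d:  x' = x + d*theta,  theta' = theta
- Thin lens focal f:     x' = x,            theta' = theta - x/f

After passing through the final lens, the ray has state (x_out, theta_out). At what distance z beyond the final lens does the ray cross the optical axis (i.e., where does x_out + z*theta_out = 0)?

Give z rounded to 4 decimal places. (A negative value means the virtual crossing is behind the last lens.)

Initial: x=2.0000 theta=0.0000
After 1 (propagate distance d=24): x=2.0000 theta=0.0000
After 2 (thin lens f=23): x=2.0000 theta=-2/23 (≈-0.0870)
After 3 (propagate distance d=28): x=-10/23 (≈-0.4348) theta=-2/23 (≈-0.0870)
After 4 (thin lens f=-49): x=-10/23 (≈-0.4348) theta=-108/1127 (≈-0.0958)
z_focus = -x_out/theta_out = -(-10/23)/(-108/1127) = -245/54 ≈ -4.5370
Rounded to 4 decimal places: z = -4.5370

Answer: -4.5370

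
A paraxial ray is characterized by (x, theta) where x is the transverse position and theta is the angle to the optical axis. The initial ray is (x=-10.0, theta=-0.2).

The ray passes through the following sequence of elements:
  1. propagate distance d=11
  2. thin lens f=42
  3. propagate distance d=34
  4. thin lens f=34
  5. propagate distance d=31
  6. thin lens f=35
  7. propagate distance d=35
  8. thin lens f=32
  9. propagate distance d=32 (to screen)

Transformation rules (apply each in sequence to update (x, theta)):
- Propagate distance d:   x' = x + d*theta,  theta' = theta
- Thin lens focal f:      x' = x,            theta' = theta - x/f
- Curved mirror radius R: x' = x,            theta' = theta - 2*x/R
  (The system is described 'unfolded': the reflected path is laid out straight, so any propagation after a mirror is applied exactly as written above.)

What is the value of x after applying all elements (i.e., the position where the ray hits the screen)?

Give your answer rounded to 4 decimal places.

Initial: x=-10.0000 theta=-0.2000
After 1 (propagate distance d=11): x=-12.2000 theta=-0.2000
After 2 (thin lens f=42): x=-12.2000 theta=19/210 (≈0.0905)
After 3 (propagate distance d=34): x=-958/105 (≈-9.1238) theta=19/210 (≈0.0905)
After 4 (thin lens f=34): x=-958/105 (≈-9.1238) theta=61/170 (≈0.3588)
After 5 (propagate distance d=31): x=7139/3570 (≈1.9997) theta=61/170 (≈0.3588)
After 6 (thin lens f=35): x=7139/3570 (≈1.9997) theta=18848/62475 (≈0.3017)
After 7 (propagate distance d=35): x=427/34 (≈12.5588) theta=18848/62475 (≈0.3017)
After 8 (thin lens f=32): x=427/34 (≈12.5588) theta=-362953/3998400 (≈-0.0908)
After 9 (propagate distance d=32 (to screen)): x=603136/62475 (≈9.6540) theta=-362953/3998400 (≈-0.0908)
Rounded to 4 decimal places: x = 9.6540

Answer: 9.6540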